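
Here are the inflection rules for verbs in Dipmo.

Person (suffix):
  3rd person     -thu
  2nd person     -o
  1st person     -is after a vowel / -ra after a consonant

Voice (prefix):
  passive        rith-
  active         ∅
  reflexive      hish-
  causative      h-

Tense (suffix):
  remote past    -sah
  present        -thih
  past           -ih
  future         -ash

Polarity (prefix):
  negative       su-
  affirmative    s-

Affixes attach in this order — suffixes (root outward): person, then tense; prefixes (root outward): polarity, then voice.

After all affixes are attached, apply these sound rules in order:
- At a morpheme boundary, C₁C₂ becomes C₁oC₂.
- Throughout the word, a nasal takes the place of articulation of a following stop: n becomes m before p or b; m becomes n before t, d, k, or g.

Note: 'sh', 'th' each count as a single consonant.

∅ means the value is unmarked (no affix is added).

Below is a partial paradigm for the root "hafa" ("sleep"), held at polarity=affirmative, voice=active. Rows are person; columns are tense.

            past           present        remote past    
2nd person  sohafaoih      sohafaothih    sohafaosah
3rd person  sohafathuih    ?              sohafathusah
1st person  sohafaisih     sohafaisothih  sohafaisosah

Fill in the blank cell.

sohafathuthih

Attach polarity affirmative s- → shafa.
voice = active: zero marking, form stays shafa.
Attach person 3rd person -thu → shafathu.
Attach tense present -thih → shafathuthih.
Apply epenthesis: shafathuthih → sohafathuthih.
Nasal assimilation: no change.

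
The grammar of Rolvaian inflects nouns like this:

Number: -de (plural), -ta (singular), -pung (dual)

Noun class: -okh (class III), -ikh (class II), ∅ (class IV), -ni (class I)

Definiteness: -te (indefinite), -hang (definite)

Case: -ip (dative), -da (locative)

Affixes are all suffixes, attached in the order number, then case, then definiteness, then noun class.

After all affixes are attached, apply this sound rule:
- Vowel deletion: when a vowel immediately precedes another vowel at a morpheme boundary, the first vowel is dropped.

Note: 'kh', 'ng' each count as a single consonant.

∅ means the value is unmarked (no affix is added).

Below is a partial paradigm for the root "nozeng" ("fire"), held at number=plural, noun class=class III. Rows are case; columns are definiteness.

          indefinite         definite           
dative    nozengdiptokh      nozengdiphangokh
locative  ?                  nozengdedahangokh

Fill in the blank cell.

Attach number plural -de → nozengde.
Attach case locative -da → nozengdeda.
Attach definiteness indefinite -te → nozengdedate.
Attach noun class class III -okh → nozengdedateokh.
Apply vowel deletion: nozengdedateokh → nozengdedatokh.

nozengdedatokh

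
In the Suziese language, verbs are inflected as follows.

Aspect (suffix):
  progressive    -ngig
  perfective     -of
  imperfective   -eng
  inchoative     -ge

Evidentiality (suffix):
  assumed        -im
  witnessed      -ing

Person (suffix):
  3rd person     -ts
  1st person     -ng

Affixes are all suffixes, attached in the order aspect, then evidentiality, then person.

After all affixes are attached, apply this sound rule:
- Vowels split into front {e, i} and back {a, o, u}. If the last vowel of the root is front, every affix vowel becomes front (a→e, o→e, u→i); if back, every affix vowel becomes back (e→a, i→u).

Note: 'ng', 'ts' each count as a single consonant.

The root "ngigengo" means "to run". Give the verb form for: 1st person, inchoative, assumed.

ngigengogaumng

Attach aspect inchoative -ge → ngigengoge.
Attach evidentiality assumed -im → ngigengogeim.
Attach person 1st person -ng → ngigengogeimng.
Apply vowel harmony: ngigengogeimng → ngigengogaumng.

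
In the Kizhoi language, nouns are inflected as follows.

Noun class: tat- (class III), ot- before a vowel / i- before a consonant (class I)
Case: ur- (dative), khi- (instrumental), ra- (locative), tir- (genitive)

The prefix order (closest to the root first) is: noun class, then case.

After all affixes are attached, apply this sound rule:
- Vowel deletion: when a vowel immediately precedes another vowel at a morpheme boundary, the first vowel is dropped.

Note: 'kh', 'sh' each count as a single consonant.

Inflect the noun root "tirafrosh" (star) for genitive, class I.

tiritirafrosh

Attach noun class class I i- (before consonant 't') → itirafrosh.
Attach case genitive tir- → tiritirafrosh.
Vowel deletion: no change.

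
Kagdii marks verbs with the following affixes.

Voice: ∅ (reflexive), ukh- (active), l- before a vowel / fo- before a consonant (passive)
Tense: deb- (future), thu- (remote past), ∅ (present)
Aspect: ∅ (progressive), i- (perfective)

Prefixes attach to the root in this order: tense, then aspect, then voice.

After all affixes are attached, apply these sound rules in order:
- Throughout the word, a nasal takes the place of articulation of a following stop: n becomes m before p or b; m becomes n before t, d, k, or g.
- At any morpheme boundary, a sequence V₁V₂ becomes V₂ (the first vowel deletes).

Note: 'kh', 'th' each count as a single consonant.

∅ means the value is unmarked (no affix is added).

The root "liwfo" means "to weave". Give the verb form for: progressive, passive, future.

Attach tense future deb- → debliwfo.
aspect = progressive: zero marking, form stays debliwfo.
Attach voice passive fo- (before consonant 'd') → fodebliwfo.
Nasal assimilation: no change.
Vowel deletion: no change.

fodebliwfo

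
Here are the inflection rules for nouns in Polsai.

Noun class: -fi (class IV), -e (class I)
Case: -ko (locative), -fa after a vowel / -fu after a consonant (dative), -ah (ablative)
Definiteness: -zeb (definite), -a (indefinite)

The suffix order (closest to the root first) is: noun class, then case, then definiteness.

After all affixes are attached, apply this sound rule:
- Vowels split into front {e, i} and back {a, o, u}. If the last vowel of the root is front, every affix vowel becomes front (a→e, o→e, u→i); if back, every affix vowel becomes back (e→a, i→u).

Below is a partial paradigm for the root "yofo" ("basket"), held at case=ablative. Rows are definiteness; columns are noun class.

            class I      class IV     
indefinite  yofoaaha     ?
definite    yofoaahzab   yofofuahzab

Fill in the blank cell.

yofofuaha

Attach noun class class IV -fi → yofofi.
Attach case ablative -ah → yofofiah.
Attach definiteness indefinite -a → yofofiaha.
Apply vowel harmony: yofofiaha → yofofuaha.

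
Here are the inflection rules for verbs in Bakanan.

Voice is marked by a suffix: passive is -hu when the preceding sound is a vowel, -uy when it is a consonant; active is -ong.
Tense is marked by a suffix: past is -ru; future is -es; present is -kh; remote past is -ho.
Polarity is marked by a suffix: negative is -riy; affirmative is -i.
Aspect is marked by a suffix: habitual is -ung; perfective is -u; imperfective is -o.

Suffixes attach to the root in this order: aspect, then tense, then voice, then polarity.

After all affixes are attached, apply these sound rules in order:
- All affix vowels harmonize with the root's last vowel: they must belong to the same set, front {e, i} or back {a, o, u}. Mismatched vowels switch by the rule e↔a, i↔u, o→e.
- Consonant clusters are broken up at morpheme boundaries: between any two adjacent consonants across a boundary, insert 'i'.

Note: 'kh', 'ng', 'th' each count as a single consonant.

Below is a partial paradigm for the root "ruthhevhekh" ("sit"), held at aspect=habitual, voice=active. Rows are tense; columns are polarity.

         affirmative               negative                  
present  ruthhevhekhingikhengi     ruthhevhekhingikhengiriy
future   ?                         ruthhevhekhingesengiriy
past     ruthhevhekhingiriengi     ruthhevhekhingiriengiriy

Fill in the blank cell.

ruthhevhekhingesengi

Attach aspect habitual -ung → ruthhevhekhung.
Attach tense future -es → ruthhevhekhunges.
Attach voice active -ong → ruthhevhekhungesong.
Attach polarity affirmative -i → ruthhevhekhungesongi.
Apply vowel harmony: ruthhevhekhungesongi → ruthhevhekhingesengi.
Epenthesis: no change.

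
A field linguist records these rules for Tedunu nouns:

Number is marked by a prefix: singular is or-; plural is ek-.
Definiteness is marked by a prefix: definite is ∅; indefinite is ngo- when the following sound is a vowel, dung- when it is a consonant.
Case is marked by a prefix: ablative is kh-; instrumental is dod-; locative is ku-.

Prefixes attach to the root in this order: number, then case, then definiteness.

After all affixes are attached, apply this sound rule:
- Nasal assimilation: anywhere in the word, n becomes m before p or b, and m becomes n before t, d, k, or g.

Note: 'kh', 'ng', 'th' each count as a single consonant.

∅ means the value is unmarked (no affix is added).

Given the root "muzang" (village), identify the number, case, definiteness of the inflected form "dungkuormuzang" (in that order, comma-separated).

singular, locative, indefinite

Segment: dung-ku-or-muzang.
number: or- → singular.
case: ku- → locative.
definiteness: ngo/dung- → indefinite.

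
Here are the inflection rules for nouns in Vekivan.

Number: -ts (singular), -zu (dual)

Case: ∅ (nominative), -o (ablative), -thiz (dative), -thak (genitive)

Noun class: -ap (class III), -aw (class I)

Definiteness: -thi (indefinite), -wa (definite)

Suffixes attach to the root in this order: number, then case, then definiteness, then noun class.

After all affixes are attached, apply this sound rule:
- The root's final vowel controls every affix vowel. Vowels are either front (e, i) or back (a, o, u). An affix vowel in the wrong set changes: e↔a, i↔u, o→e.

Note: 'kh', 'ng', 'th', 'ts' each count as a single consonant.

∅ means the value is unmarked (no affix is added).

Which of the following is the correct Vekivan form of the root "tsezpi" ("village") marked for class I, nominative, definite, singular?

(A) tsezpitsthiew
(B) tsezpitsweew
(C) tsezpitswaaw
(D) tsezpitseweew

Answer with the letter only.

Attach number singular -ts → tsezpits.
case = nominative: zero marking, form stays tsezpits.
Attach definiteness definite -wa → tsezpitswa.
Attach noun class class I -aw → tsezpitswaaw.
Apply vowel harmony: tsezpitswaaw → tsezpitsweew.
So the correct form is tsezpitsweew, option (B).
(A) tsezpitsthiew is wrong: it uses indefinite instead of definite for definiteness.
(D) tsezpitseweew is wrong: it uses ablative instead of nominative for case.
(C) tsezpitswaaw is wrong: it fails to apply the sound rule(s).

B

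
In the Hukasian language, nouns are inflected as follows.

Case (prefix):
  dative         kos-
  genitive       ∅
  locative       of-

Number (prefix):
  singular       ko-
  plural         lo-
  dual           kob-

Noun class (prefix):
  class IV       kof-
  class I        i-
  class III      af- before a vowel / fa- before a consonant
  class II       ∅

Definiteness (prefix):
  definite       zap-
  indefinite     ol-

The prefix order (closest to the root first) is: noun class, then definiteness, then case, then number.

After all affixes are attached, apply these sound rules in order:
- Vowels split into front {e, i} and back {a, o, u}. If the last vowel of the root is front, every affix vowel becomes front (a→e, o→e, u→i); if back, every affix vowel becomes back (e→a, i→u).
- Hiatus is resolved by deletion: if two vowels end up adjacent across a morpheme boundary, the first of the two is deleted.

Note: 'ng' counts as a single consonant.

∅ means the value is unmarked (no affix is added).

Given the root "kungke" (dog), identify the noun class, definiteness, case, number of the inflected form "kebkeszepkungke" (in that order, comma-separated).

class II, definite, dative, dual

Segment: kob-kos-zap-kungke.
noun class: ∅ → class II.
definiteness: zap- → definite.
case: kos- → dative.
number: kob- → dual.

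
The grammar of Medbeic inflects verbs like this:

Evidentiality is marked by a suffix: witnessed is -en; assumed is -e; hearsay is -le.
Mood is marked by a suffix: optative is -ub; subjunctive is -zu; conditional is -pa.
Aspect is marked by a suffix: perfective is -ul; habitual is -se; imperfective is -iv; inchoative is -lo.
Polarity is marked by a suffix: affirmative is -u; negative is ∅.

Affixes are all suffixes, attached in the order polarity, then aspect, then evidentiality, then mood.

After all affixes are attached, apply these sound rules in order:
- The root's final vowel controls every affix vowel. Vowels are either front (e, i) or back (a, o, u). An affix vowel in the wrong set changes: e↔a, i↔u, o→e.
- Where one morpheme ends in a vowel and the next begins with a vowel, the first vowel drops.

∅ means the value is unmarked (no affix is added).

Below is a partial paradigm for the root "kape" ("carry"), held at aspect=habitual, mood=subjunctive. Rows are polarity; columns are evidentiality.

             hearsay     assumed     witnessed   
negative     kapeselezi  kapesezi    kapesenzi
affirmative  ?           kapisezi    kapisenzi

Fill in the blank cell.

kapiselezi

Attach polarity affirmative -u → kapeu.
Attach aspect habitual -se → kapeuse.
Attach evidentiality hearsay -le → kapeusele.
Attach mood subjunctive -zu → kapeuselezu.
Apply vowel harmony: kapeuselezu → kapeiselezi.
Apply vowel deletion: kapeiselezi → kapiselezi.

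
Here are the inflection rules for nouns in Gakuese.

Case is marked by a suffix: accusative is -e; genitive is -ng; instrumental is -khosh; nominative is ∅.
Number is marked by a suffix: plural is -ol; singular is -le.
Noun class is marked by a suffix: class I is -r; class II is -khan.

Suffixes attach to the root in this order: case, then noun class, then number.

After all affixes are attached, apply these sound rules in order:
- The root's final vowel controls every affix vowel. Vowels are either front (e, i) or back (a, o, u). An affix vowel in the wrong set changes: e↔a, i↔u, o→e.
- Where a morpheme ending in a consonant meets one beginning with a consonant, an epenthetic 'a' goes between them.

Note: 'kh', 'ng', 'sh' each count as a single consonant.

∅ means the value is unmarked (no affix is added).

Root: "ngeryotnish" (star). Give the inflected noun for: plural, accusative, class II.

ngeryotnishekhenel

Attach case accusative -e → ngeryotnishe.
Attach noun class class II -khan → ngeryotnishekhan.
Attach number plural -ol → ngeryotnishekhanol.
Apply vowel harmony: ngeryotnishekhanol → ngeryotnishekhenel.
Epenthesis: no change.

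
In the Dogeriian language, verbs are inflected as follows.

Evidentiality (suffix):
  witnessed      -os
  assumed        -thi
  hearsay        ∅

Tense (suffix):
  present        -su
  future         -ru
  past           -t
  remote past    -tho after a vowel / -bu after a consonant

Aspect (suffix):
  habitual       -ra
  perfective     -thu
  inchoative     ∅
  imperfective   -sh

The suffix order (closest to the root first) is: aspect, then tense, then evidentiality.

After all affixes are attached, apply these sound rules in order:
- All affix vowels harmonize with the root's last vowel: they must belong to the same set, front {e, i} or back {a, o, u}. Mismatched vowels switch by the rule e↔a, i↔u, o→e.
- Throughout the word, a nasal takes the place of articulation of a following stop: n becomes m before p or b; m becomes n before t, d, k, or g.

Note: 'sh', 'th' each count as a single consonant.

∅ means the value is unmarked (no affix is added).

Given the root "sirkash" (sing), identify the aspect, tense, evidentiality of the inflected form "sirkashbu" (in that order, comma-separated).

inchoative, remote past, hearsay

Segment: sirkash-bu.
aspect: ∅ → inchoative.
tense: -tho/bu → remote past.
evidentiality: ∅ → hearsay.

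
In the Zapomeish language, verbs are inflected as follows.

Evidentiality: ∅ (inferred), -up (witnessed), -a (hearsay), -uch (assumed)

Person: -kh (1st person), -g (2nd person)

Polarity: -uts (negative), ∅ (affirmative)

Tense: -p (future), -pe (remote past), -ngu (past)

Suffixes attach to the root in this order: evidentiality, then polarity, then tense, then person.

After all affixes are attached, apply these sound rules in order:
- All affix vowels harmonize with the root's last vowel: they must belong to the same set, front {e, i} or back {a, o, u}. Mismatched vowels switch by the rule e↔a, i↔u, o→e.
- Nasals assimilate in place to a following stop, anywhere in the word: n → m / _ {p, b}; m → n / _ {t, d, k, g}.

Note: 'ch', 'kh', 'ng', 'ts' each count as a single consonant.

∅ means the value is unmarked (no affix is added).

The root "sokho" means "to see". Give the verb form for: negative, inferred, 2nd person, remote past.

evidentiality = inferred: zero marking, form stays sokho.
Attach polarity negative -uts → sokhouts.
Attach tense remote past -pe → sokhoutspe.
Attach person 2nd person -g → sokhoutspeg.
Apply vowel harmony: sokhoutspeg → sokhoutspag.
Nasal assimilation: no change.

sokhoutspag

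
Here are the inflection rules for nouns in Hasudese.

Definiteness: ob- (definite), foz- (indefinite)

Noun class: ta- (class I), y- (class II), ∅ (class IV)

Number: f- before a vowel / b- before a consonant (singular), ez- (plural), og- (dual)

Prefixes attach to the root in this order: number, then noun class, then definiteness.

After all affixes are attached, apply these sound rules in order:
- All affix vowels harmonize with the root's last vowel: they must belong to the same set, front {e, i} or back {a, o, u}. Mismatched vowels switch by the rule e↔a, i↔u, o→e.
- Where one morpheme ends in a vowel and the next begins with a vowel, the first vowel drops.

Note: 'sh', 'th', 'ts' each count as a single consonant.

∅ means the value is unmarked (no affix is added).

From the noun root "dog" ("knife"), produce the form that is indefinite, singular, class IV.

fozbdog

Attach number singular b- (before consonant 'd') → bdog.
noun class = class IV: zero marking, form stays bdog.
Attach definiteness indefinite foz- → fozbdog.
Vowel harmony: no change.
Vowel deletion: no change.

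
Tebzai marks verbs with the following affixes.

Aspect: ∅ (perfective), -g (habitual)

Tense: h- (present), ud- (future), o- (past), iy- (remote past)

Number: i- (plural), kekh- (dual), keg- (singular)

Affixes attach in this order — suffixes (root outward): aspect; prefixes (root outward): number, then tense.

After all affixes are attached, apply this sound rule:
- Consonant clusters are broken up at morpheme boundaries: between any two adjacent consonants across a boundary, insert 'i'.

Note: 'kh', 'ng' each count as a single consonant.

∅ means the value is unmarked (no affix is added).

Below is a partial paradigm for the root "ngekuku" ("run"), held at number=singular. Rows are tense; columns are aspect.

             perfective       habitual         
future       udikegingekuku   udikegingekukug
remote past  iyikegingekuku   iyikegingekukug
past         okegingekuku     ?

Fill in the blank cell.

Attach number singular keg- → kegngekuku.
Attach aspect habitual -g → kegngekukug.
Attach tense past o- → okegngekukug.
Apply epenthesis: okegngekukug → okegingekukug.

okegingekukug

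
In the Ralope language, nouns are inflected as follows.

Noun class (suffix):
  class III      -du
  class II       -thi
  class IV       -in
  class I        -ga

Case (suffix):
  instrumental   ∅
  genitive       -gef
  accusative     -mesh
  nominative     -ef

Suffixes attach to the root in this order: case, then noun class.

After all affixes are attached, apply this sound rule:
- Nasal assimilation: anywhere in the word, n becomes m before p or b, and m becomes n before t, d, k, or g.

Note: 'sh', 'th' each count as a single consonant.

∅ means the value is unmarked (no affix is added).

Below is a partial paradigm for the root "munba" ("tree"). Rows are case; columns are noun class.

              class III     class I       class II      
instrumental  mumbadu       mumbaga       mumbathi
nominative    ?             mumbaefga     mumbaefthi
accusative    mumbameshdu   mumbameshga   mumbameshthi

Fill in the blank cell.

Attach case nominative -ef → munbaef.
Attach noun class class III -du → munbaefdu.
Apply nasal assimilation: munbaefdu → mumbaefdu.

mumbaefdu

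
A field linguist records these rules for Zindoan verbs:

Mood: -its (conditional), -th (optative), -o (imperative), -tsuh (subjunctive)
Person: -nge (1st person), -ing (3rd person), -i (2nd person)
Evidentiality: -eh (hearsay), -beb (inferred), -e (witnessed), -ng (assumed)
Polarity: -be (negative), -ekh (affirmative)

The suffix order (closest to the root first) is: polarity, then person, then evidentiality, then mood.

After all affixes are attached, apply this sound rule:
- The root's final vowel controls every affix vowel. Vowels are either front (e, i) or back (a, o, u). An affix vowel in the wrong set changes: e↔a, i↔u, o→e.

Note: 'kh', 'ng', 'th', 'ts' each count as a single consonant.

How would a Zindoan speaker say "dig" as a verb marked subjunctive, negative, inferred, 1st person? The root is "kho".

Attach polarity negative -be → khobe.
Attach person 1st person -nge → khobenge.
Attach evidentiality inferred -beb → khobengebeb.
Attach mood subjunctive -tsuh → khobengebebtsuh.
Apply vowel harmony: khobengebebtsuh → khobangababtsuh.

khobangababtsuh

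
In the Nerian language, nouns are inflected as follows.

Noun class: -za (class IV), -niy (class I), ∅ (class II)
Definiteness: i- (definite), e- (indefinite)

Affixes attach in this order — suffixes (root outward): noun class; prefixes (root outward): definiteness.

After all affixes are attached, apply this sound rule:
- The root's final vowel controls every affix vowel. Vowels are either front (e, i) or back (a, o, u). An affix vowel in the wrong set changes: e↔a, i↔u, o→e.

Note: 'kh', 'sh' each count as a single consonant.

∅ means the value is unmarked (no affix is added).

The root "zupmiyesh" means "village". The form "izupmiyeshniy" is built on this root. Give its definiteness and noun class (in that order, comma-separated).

definite, class I

Segment: i-zupmiyesh-niy.
definiteness: i- → definite.
noun class: -niy → class I.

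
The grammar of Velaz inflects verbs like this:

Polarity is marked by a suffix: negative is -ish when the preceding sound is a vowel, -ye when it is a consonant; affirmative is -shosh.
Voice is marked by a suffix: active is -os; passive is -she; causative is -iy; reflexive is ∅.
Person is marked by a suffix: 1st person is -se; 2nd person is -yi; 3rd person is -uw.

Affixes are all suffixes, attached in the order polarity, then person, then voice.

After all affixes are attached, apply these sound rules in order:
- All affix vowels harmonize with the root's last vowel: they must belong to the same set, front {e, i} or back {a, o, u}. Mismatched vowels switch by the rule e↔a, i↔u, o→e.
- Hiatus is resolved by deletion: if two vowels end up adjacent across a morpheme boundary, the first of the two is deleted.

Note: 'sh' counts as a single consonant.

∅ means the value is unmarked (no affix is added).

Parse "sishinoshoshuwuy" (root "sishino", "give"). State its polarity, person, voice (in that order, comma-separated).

affirmative, 3rd person, causative

Segment: sishino-shosh-uw-iy.
polarity: -shosh → affirmative.
person: -uw → 3rd person.
voice: -iy → causative.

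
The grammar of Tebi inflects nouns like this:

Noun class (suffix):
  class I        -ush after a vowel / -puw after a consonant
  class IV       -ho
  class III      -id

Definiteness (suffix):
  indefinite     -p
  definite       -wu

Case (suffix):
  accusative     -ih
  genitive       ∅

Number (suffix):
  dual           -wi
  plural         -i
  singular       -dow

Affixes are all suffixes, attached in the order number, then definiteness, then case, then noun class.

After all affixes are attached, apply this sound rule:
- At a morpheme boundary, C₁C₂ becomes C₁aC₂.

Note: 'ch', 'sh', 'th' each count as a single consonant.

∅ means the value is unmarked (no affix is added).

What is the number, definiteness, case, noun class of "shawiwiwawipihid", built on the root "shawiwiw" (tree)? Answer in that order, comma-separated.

dual, indefinite, accusative, class III

Segment: shawiwiw-wi-p-ih-id.
number: -wi → dual.
definiteness: -p → indefinite.
case: -ih → accusative.
noun class: -id → class III.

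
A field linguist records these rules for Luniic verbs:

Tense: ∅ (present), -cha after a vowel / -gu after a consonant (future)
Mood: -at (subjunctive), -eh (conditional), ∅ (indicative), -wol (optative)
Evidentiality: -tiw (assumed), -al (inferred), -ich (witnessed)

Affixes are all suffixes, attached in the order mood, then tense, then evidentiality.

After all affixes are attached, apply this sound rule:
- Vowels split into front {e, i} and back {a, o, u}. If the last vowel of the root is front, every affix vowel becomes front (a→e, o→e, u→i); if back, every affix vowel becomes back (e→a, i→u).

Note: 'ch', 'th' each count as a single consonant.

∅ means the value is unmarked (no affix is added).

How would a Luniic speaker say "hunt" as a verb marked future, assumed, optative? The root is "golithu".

golithuwolgutuw

Attach mood optative -wol → golithuwol.
Attach tense future -gu (after consonant 'l') → golithuwolgu.
Attach evidentiality assumed -tiw → golithuwolgutiw.
Apply vowel harmony: golithuwolgutiw → golithuwolgutuw.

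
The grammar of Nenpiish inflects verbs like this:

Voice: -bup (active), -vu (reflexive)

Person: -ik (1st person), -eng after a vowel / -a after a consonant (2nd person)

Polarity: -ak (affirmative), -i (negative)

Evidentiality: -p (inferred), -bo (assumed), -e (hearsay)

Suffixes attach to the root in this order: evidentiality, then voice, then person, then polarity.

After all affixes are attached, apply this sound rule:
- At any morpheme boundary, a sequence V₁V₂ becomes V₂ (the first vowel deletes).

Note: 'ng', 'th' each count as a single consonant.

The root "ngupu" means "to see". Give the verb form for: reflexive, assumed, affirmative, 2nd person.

Attach evidentiality assumed -bo → ngupubo.
Attach voice reflexive -vu → ngupubovu.
Attach person 2nd person -eng (after vowel 'u') → ngupubovueng.
Attach polarity affirmative -ak → ngupubovuengak.
Apply vowel deletion: ngupubovuengak → ngupubovengak.

ngupubovengak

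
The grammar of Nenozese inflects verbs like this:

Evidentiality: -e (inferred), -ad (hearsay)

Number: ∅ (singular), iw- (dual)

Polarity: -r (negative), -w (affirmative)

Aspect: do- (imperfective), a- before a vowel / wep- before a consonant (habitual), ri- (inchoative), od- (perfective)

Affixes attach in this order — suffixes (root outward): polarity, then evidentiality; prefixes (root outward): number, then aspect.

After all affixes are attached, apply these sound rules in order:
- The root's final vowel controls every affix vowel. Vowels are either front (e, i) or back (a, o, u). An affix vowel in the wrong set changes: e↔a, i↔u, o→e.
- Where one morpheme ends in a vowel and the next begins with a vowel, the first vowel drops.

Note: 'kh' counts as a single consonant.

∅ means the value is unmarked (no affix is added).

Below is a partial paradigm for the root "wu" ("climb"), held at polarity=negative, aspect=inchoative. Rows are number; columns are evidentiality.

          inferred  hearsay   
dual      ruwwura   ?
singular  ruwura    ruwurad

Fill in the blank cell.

Attach polarity negative -r → wur.
Attach number dual iw- → iwwur.
Attach evidentiality hearsay -ad → iwwurad.
Attach aspect inchoative ri- → riiwwurad.
Apply vowel harmony: riiwwurad → ruuwwurad.
Apply vowel deletion: ruuwwurad → ruwwurad.

ruwwurad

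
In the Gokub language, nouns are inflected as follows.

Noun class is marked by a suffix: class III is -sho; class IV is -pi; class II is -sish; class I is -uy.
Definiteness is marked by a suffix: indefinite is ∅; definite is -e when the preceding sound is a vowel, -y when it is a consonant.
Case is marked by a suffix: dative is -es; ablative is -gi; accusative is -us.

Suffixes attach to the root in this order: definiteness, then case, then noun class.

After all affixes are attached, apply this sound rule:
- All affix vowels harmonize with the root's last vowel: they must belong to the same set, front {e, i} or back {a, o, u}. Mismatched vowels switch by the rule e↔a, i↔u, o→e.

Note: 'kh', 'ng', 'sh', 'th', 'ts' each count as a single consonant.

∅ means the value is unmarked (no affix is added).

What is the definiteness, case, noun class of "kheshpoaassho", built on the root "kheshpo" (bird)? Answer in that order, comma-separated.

definite, dative, class III

Segment: kheshpo-e-es-sho.
definiteness: -e/y → definite.
case: -es → dative.
noun class: -sho → class III.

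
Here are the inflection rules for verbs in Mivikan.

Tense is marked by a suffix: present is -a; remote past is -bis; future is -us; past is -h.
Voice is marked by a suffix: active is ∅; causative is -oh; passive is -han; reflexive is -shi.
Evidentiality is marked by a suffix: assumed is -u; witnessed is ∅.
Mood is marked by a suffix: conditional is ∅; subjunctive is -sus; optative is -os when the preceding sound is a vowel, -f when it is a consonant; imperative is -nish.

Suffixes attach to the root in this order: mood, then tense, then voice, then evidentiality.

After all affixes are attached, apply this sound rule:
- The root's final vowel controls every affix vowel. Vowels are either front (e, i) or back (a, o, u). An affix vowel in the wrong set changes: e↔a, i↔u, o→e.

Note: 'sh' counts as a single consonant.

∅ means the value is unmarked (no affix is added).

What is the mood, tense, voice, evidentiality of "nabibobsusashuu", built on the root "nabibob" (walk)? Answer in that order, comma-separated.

subjunctive, present, reflexive, assumed

Segment: nabibob-sus-a-shi-u.
mood: -sus → subjunctive.
tense: -a → present.
voice: -shi → reflexive.
evidentiality: -u → assumed.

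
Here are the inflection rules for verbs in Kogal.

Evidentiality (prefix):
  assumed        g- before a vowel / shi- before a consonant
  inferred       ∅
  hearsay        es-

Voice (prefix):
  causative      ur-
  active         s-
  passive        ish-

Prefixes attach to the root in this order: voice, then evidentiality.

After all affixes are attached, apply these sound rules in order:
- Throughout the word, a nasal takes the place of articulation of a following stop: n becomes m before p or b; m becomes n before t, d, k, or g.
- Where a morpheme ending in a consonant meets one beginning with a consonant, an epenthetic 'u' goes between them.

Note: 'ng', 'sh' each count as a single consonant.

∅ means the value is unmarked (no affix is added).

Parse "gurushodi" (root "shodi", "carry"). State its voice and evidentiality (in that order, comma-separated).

Segment: g-ur-shodi.
voice: ur- → causative.
evidentiality: g/shi- → assumed.

causative, assumed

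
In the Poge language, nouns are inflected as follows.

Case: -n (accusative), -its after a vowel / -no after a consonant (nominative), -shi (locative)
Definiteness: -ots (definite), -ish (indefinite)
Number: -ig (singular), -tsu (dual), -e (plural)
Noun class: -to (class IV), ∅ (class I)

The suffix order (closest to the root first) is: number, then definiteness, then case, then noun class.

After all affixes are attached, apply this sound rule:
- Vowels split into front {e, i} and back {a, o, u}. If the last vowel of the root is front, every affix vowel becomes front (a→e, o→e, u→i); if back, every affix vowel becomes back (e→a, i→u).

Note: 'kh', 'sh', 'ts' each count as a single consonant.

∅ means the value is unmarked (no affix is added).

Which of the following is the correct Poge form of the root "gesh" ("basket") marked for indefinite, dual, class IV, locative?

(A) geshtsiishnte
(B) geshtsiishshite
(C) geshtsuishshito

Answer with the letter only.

Attach number dual -tsu → geshtsu.
Attach definiteness indefinite -ish → geshtsuish.
Attach case locative -shi → geshtsuishshi.
Attach noun class class IV -to → geshtsuishshito.
Apply vowel harmony: geshtsuishshito → geshtsiishshite.
So the correct form is geshtsiishshite, option (B).
(A) geshtsiishnte is wrong: it uses accusative instead of locative for case.
(C) geshtsuishshito is wrong: it fails to apply the sound rule(s).

B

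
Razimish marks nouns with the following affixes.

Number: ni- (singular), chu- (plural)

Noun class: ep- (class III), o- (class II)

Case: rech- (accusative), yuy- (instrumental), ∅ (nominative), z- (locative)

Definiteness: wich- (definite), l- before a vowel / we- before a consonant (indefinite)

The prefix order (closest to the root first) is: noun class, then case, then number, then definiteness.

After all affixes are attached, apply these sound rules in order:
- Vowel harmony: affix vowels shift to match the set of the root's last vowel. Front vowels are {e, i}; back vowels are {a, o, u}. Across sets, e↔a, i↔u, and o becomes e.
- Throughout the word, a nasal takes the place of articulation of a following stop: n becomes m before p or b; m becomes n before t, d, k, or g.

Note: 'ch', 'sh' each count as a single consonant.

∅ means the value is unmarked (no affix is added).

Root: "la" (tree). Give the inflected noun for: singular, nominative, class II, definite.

wuchnuola

Attach noun class class II o- → ola.
case = nominative: zero marking, form stays ola.
Attach number singular ni- → niola.
Attach definiteness definite wich- → wichniola.
Apply vowel harmony: wichniola → wuchnuola.
Nasal assimilation: no change.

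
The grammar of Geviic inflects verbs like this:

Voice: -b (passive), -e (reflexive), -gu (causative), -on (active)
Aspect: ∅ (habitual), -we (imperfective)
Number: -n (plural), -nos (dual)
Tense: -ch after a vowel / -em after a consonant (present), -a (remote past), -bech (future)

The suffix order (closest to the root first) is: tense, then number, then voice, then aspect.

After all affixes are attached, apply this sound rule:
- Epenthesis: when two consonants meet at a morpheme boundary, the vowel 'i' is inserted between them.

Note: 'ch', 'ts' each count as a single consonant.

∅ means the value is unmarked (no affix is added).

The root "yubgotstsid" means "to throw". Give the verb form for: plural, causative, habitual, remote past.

yubgotstsidanigu

Attach tense remote past -a → yubgotstsida.
Attach number plural -n → yubgotstsidan.
Attach voice causative -gu → yubgotstsidangu.
aspect = habitual: zero marking, form stays yubgotstsidangu.
Apply epenthesis: yubgotstsidangu → yubgotstsidanigu.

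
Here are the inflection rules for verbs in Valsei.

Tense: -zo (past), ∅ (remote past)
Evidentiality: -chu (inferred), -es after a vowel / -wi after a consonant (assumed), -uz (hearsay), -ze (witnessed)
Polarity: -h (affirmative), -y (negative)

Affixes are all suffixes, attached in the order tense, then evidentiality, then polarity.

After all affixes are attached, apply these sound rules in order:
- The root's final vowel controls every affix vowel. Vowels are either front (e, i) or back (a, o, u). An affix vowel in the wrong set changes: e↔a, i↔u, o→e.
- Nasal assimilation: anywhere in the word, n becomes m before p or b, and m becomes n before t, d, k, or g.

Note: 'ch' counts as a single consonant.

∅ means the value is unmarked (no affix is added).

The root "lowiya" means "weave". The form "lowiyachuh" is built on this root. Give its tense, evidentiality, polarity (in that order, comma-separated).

remote past, inferred, affirmative

Segment: lowiya-chu-h.
tense: ∅ → remote past.
evidentiality: -chu → inferred.
polarity: -h → affirmative.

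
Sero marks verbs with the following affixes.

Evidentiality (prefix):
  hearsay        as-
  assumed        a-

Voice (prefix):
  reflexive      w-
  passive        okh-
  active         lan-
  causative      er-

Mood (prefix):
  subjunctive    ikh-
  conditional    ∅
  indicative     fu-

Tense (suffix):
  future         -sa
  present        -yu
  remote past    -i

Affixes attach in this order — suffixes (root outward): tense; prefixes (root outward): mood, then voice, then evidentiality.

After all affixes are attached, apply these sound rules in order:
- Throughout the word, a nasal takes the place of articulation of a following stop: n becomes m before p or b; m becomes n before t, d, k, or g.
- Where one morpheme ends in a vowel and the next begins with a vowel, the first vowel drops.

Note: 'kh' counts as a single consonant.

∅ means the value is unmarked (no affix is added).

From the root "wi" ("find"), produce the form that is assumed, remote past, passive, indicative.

okhfuwi

Attach mood indicative fu- → fuwi.
Attach voice passive okh- → okhfuwi.
Attach evidentiality assumed a- → aokhfuwi.
Attach tense remote past -i → aokhfuwii.
Nasal assimilation: no change.
Apply vowel deletion: aokhfuwii → okhfuwi.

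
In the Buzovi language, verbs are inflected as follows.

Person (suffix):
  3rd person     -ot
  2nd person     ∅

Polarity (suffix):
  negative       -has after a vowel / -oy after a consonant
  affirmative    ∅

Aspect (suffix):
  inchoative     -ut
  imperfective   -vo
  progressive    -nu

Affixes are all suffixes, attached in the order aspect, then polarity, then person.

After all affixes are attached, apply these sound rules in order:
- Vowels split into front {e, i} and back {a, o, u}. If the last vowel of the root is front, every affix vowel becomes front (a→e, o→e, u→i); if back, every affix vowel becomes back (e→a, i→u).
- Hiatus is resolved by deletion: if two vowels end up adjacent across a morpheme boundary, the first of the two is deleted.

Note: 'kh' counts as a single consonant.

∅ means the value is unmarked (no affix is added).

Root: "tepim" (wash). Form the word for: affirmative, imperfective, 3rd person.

Attach aspect imperfective -vo → tepimvo.
polarity = affirmative: zero marking, form stays tepimvo.
Attach person 3rd person -ot → tepimvoot.
Apply vowel harmony: tepimvoot → tepimveet.
Apply vowel deletion: tepimveet → tepimvet.

tepimvet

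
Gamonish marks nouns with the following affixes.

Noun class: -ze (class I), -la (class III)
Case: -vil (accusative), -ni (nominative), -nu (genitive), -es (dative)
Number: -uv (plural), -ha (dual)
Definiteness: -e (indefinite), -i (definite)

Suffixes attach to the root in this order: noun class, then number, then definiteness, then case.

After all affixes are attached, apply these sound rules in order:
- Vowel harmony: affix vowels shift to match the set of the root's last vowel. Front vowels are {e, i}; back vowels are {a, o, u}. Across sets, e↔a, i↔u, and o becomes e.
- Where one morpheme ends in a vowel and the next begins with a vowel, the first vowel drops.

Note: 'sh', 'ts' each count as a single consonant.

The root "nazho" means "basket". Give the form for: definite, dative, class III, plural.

Attach noun class class III -la → nazhola.
Attach number plural -uv → nazholauv.
Attach definiteness definite -i → nazholauvi.
Attach case dative -es → nazholauvies.
Apply vowel harmony: nazholauvies → nazholauvuas.
Apply vowel deletion: nazholauvuas → nazholuvas.

nazholuvas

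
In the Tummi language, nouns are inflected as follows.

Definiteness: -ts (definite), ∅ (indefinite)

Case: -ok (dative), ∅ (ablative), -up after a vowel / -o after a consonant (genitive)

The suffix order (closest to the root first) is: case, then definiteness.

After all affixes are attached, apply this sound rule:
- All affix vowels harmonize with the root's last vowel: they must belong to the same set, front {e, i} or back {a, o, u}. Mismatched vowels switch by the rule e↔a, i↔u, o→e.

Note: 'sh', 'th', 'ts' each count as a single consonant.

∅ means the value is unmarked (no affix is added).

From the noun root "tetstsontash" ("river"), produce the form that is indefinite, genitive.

Attach case genitive -o (after consonant 'sh') → tetstsontasho.
definiteness = indefinite: zero marking, form stays tetstsontasho.
Vowel harmony: no change.

tetstsontasho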